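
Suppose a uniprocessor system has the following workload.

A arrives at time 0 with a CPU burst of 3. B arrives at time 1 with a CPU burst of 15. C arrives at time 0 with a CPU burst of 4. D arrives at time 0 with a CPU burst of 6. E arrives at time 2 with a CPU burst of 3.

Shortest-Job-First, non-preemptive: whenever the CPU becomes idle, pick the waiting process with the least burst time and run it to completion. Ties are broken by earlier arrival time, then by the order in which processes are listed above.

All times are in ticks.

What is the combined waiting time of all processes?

Timeline: | A 0-3 | E 3-6 | C 6-10 | D 10-16 | B 16-31 |
Completion: A=3  B=31  C=10  D=16  E=6
Turnaround (C−A): A=3  B=30  C=10  D=16  E=4
Waiting = turnaround − burst: A=0, B=15, C=6, D=10, E=1
Total waiting = 0 + 15 + 6 + 10 + 1 = 32

32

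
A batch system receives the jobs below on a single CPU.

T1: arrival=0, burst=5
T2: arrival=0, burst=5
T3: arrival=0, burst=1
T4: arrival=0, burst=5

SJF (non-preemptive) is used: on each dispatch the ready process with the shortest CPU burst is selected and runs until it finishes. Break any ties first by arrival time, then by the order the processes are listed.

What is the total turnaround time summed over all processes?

34

Gantt: | T3 0-1 | T1 1-6 | T2 6-11 | T4 11-16 |
Completion: T1=6  T2=11  T3=1  T4=16
Turnaround (C−A): T1=6  T2=11  T3=1  T4=16
Turnaround = completion − arrival: T1=6, T2=11, T3=1, T4=16
Total turnaround = 6 + 11 + 1 + 16 = 34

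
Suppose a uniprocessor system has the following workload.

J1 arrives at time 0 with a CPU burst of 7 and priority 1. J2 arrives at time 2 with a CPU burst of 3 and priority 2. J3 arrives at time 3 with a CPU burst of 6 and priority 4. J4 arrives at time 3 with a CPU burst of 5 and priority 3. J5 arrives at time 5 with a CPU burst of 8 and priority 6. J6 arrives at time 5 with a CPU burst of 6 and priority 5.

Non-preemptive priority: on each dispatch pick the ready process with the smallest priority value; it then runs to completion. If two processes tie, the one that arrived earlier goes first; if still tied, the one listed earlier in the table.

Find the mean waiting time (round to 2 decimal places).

Gantt: | J1 0-7 | J2 7-10 | J4 10-15 | J3 15-21 | J6 21-27 | J5 27-35 |
Completion: J1=7  J2=10  J3=21  J4=15  J5=35  J6=27
Waiting times: J1=0, J2=5, J3=12, J4=7, J5=22, J6=16
Average waiting = (0+5+12+7+22+16) / 6 = 62/6 = 10.33

10.33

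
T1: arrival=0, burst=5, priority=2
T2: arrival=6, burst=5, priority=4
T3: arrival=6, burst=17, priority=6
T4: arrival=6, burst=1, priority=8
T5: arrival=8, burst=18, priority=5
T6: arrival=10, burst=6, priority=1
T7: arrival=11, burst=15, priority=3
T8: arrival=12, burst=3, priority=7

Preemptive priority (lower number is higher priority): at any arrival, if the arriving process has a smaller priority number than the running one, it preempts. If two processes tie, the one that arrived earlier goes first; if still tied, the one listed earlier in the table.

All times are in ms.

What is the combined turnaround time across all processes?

283

Gantt: | T1 0-5 | idle 5-6 | T2 6-10 | T6 10-16 | T7 16-31 | T2 31-32 | T5 32-50 | T3 50-67 | T8 67-70 | T4 70-71 |
Completion: T1=5  T2=32  T3=67  T4=71  T5=50  T6=16  T7=31  T8=70
Turnaround = completion − arrival: T1=5, T2=26, T3=61, T4=65, T5=42, T6=6, T7=20, T8=58
Total turnaround = 5 + 26 + 61 + 65 + 42 + 6 + 20 + 58 = 283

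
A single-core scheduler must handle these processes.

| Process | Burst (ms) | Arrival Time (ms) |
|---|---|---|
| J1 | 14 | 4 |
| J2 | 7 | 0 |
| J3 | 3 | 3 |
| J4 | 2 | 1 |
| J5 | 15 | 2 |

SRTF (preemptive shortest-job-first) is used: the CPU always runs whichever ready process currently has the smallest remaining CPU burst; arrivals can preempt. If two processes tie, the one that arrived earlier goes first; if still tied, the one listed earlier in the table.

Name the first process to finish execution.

J4

Schedule: | J2 0-1 | J4 1-3 | J3 3-6 | J2 6-12 | J1 12-26 | J5 26-41 |
Completion: J1=26  J2=12  J3=6  J4=3  J5=41
Turnaround (C−A): J1=22  J2=12  J3=3  J4=2  J5=39
Finish order: J4 → J3 → J2 → J1 → J5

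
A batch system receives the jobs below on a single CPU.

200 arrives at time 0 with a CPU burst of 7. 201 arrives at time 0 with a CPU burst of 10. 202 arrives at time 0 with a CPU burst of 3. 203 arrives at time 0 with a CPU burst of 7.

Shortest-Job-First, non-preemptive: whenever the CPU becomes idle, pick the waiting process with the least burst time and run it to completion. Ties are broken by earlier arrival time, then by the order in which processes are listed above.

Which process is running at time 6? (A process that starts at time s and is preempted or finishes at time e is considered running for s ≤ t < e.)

Timeline: | 202 0-3 | 200 3-10 | 203 10-17 | 201 17-27 |
Completion: 200=10  201=27  202=3  203=17
Turnaround (C−A): 200=10  201=27  202=3  203=17

200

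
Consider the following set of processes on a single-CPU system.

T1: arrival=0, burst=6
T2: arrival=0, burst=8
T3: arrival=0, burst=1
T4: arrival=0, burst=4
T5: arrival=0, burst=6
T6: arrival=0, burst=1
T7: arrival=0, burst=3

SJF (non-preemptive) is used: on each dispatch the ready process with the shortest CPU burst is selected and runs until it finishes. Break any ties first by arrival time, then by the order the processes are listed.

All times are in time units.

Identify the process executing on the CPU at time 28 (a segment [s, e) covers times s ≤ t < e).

Timeline: | T3 0-1 | T6 1-2 | T7 2-5 | T4 5-9 | T1 9-15 | T5 15-21 | T2 21-29 |
Completion: T1=15  T2=29  T3=1  T4=9  T5=21  T6=2  T7=5
Turnaround (C−A): T1=15  T2=29  T3=1  T4=9  T5=21  T6=2  T7=5

T2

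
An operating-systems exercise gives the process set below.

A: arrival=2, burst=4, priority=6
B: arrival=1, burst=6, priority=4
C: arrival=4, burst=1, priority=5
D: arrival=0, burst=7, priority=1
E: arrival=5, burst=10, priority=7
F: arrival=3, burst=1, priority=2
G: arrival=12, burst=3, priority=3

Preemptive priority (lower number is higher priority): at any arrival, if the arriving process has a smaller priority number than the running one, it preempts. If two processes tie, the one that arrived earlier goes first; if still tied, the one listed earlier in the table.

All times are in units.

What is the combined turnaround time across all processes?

Timeline: | D 0-7 | F 7-8 | B 8-12 | G 12-15 | B 15-17 | C 17-18 | A 18-22 | E 22-32 |
Completion: A=22  B=17  C=18  D=7  E=32  F=8  G=15
Turnaround (C−A): A=20  B=16  C=14  D=7  E=27  F=5  G=3
Turnaround = completion − arrival: A=20, B=16, C=14, D=7, E=27, F=5, G=3
Total turnaround = 20 + 16 + 14 + 7 + 27 + 5 + 3 = 92

92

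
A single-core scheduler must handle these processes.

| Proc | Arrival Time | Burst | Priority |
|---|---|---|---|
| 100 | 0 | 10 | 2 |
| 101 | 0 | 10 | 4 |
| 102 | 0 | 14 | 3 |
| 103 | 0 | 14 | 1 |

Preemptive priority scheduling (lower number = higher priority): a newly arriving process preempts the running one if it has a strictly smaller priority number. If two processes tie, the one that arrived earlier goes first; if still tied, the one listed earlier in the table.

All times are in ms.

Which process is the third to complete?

102

Schedule: | 103 0-14 | 100 14-24 | 102 24-38 | 101 38-48 |
Completion: 100=24  101=48  102=38  103=14
Turnaround (C−A): 100=24  101=48  102=38  103=14
Finish order: 103 → 100 → 102 → 101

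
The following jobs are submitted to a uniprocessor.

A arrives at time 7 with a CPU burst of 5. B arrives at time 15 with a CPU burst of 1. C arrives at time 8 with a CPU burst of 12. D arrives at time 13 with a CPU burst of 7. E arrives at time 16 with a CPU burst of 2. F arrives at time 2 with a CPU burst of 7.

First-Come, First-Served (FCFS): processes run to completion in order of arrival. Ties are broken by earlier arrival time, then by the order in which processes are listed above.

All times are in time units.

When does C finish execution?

26

Timeline: | idle 0-2 | F 2-9 | A 9-14 | C 14-26 | D 26-33 | B 33-34 | E 34-36 |
Completion: A=14  B=34  C=26  D=33  E=36  F=9
Turnaround (C−A): A=7  B=19  C=18  D=20  E=20  F=7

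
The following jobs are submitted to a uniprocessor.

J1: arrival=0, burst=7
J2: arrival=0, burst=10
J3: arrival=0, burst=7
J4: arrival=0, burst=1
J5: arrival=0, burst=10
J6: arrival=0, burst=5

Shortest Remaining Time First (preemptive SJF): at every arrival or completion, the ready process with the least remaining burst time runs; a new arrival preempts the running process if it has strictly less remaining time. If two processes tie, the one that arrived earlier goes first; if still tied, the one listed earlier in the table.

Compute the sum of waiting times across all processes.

70

Schedule: | J4 0-1 | J6 1-6 | J1 6-13 | J3 13-20 | J2 20-30 | J5 30-40 |
Completion: J1=13  J2=30  J3=20  J4=1  J5=40  J6=6
Waiting = turnaround − burst: J1=6, J2=20, J3=13, J4=0, J5=30, J6=1
Total waiting = 6 + 20 + 13 + 0 + 30 + 1 = 70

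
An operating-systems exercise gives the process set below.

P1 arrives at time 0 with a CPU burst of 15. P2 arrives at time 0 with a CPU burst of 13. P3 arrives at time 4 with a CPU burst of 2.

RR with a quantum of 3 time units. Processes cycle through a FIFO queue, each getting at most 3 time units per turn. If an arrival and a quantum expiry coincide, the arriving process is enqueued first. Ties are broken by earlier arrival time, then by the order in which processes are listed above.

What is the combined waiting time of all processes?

36

Gantt: | P1 0-3 | P2 3-6 | P1 6-9 | P3 9-11 | P2 11-14 | P1 14-17 | P2 17-20 | P1 20-23 | P2 23-26 | P1 26-29 | P2 29-30 |
Completion: P1=29  P2=30  P3=11
Turnaround (C−A): P1=29  P2=30  P3=7
Waiting = turnaround − burst: P1=14, P2=17, P3=5
Total waiting = 14 + 17 + 5 = 36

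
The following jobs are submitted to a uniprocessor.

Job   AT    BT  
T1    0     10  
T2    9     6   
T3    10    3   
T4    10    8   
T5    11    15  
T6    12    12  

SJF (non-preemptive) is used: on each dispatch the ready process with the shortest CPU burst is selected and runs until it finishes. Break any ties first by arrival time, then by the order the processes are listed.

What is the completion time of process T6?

39

Timeline: | T1 0-10 | T3 10-13 | T2 13-19 | T4 19-27 | T6 27-39 | T5 39-54 |
Completion: T1=10  T2=19  T3=13  T4=27  T5=54  T6=39
Turnaround (C−A): T1=10  T2=10  T3=3  T4=17  T5=43  T6=27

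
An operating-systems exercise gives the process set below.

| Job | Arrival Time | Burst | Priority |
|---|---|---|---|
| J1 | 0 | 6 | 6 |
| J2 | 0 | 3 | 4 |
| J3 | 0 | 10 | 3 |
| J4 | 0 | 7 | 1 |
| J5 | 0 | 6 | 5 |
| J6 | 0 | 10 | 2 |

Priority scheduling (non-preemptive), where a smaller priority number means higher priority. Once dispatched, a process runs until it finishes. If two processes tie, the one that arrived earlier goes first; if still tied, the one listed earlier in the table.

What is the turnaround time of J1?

Gantt: | J4 0-7 | J6 7-17 | J3 17-27 | J2 27-30 | J5 30-36 | J1 36-42 |
Completion: J1=42  J2=30  J3=27  J4=7  J5=36  J6=17
Turnaround(J1) = completion − arrival = 42 − 0 = 42

42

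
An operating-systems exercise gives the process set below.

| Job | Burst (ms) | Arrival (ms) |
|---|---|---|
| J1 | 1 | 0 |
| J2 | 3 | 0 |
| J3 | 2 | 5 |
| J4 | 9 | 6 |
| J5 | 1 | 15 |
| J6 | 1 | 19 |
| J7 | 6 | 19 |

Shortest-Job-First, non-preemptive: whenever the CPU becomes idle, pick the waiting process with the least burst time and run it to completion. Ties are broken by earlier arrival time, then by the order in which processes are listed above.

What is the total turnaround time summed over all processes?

Gantt: | J1 0-1 | J2 1-4 | idle 4-5 | J3 5-7 | J4 7-16 | J5 16-17 | idle 17-19 | J6 19-20 | J7 20-26 |
Completion: J1=1  J2=4  J3=7  J4=16  J5=17  J6=20  J7=26
Turnaround = completion − arrival: J1=1, J2=4, J3=2, J4=10, J5=2, J6=1, J7=7
Total turnaround = 1 + 4 + 2 + 10 + 2 + 1 + 7 = 27

27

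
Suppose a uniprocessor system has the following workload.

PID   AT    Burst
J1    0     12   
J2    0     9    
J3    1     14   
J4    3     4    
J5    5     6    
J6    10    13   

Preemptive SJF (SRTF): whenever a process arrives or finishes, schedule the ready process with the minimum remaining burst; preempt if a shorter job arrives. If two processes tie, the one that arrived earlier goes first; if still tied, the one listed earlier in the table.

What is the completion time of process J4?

7

Timeline: | J2 0-3 | J4 3-7 | J2 7-13 | J5 13-19 | J1 19-31 | J6 31-44 | J3 44-58 |
Completion: J1=31  J2=13  J3=58  J4=7  J5=19  J6=44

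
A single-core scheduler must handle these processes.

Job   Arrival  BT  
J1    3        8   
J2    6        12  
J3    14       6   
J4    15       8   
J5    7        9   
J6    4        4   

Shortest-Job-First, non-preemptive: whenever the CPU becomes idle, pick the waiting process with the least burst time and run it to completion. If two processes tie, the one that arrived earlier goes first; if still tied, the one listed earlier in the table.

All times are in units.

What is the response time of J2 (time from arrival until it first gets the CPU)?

Gantt: | idle 0-3 | J1 3-11 | J6 11-15 | J3 15-21 | J4 21-29 | J5 29-38 | J2 38-50 |
Completion: J1=11  J2=50  J3=21  J4=29  J5=38  J6=15
Turnaround (C−A): J1=8  J2=44  J3=7  J4=14  J5=31  J6=11
Response(J2) = first start − arrival = 38 − 6 = 32

32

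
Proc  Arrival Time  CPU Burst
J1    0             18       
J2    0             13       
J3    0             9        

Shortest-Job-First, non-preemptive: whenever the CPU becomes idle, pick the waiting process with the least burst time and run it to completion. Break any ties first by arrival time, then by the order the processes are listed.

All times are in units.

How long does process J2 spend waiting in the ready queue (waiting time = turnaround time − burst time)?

Timeline: | J3 0-9 | J2 9-22 | J1 22-40 |
Completion: J1=40  J2=22  J3=9
Turnaround (C−A): J1=40  J2=22  J3=9
Waiting(J2) = turnaround − burst = 22 − 13 = 9

9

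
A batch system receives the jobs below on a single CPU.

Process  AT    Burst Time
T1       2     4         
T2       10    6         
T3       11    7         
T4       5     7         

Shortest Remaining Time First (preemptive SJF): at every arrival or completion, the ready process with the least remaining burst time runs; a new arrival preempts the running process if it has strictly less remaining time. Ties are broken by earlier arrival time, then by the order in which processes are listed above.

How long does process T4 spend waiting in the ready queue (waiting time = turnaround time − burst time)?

Timeline: | idle 0-2 | T1 2-6 | T4 6-13 | T2 13-19 | T3 19-26 |
Completion: T1=6  T2=19  T3=26  T4=13
Waiting(T4) = turnaround − burst = 8 − 7 = 1

1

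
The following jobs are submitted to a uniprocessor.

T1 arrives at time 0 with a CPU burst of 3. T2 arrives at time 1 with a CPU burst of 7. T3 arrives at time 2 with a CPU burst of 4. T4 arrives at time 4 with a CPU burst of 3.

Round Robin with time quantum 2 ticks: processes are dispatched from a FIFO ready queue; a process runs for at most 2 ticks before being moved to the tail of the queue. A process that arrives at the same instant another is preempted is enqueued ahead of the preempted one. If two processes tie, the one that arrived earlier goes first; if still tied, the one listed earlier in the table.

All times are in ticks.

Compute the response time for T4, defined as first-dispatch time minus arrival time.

Gantt: | T1 0-2 | T2 2-4 | T3 4-6 | T1 6-7 | T4 7-9 | T2 9-11 | T3 11-13 | T4 13-14 | T2 14-17 |
Completion: T1=7  T2=17  T3=13  T4=14
Response(T4) = first start − arrival = 7 − 4 = 3

3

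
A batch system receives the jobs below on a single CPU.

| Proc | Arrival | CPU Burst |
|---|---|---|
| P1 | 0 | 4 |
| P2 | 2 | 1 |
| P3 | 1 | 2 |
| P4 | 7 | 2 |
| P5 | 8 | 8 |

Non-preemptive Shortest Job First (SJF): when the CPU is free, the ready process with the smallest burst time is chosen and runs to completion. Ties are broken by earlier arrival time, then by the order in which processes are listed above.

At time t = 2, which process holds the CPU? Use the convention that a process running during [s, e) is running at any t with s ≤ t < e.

Timeline: | P1 0-4 | P2 4-5 | P3 5-7 | P4 7-9 | P5 9-17 |
Completion: P1=4  P2=5  P3=7  P4=9  P5=17
Turnaround (C−A): P1=4  P2=3  P3=6  P4=2  P5=9

P1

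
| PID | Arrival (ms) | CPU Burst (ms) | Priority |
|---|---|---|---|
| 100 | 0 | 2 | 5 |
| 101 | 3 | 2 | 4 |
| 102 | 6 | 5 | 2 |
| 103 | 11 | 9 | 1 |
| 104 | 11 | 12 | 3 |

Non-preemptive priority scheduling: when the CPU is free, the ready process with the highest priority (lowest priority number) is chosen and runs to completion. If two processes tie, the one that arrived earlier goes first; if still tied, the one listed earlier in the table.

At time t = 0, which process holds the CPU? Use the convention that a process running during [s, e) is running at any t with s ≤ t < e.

Timeline: | 100 0-2 | idle 2-3 | 101 3-5 | idle 5-6 | 102 6-11 | 103 11-20 | 104 20-32 |
Completion: 100=2  101=5  102=11  103=20  104=32

100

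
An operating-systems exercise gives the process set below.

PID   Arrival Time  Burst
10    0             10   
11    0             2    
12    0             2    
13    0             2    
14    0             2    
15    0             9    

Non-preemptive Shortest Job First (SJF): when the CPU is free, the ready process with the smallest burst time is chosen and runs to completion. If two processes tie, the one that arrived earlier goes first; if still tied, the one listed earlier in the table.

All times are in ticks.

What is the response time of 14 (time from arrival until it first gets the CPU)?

Timeline: | 11 0-2 | 12 2-4 | 13 4-6 | 14 6-8 | 15 8-17 | 10 17-27 |
Completion: 10=27  11=2  12=4  13=6  14=8  15=17
Turnaround (C−A): 10=27  11=2  12=4  13=6  14=8  15=17
Response(14) = first start − arrival = 6 − 0 = 6

6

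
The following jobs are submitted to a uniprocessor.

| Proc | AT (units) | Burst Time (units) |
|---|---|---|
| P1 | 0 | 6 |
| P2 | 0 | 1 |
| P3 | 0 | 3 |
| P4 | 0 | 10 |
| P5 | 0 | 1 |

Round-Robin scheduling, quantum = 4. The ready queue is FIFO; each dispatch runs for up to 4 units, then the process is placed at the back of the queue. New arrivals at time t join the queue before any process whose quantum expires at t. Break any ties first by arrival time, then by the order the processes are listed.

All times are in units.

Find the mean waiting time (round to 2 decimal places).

Timeline: | P1 0-4 | P2 4-5 | P3 5-8 | P4 8-12 | P5 12-13 | P1 13-15 | P4 15-21 |
Completion: P1=15  P2=5  P3=8  P4=21  P5=13
Turnaround (C−A): P1=15  P2=5  P3=8  P4=21  P5=13
Waiting times: P1=9, P2=4, P3=5, P4=11, P5=12
Average waiting = (9+4+5+11+12) / 5 = 41/5 = 8.20

8.20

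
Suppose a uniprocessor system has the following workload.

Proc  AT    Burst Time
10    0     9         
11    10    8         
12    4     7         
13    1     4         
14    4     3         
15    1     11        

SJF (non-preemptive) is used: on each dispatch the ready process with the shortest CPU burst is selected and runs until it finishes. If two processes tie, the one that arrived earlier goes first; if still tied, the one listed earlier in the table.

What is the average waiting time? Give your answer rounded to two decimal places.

Timeline: | 10 0-9 | 14 9-12 | 13 12-16 | 12 16-23 | 11 23-31 | 15 31-42 |
Completion: 10=9  11=31  12=23  13=16  14=12  15=42
Turnaround (C−A): 10=9  11=21  12=19  13=15  14=8  15=41
Waiting times: 10=0, 11=13, 12=12, 13=11, 14=5, 15=30
Average waiting = (0+13+12+11+5+30) / 6 = 71/6 = 11.83

11.83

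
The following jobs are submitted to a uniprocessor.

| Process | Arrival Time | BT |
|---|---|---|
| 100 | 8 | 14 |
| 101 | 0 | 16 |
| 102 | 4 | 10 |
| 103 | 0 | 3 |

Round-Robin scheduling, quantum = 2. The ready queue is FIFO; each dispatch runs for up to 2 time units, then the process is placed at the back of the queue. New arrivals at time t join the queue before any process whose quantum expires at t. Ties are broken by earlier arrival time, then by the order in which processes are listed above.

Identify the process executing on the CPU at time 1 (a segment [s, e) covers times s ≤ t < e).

Schedule: | 101 0-2 | 103 2-4 | 101 4-6 | 102 6-8 | 103 8-9 | 101 9-11 | 100 11-13 | 102 13-15 | 101 15-17 | 100 17-19 | 102 19-21 | 101 21-23 | 100 23-25 | 102 25-27 | 101 27-29 | 100 29-31 | 102 31-33 | 101 33-35 | 100 35-37 | 101 37-39 | 100 39-43 |
Completion: 100=43  101=39  102=33  103=9

101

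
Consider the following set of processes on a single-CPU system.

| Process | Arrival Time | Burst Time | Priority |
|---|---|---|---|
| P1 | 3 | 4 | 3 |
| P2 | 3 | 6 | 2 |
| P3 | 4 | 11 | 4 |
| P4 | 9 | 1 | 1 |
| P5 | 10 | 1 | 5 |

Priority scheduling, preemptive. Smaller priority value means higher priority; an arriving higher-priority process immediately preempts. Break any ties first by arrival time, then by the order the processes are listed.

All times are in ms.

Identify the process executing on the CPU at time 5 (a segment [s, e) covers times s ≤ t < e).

P2

Gantt: | idle 0-3 | P2 3-9 | P4 9-10 | P1 10-14 | P3 14-25 | P5 25-26 |
Completion: P1=14  P2=9  P3=25  P4=10  P5=26
Turnaround (C−A): P1=11  P2=6  P3=21  P4=1  P5=16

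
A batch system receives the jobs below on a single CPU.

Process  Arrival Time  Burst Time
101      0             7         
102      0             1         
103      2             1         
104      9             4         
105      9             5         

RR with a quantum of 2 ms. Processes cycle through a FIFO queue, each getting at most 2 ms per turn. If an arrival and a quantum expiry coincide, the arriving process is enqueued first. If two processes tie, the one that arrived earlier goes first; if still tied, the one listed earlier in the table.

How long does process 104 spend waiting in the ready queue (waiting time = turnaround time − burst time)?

Timeline: | 101 0-2 | 102 2-3 | 103 3-4 | 101 4-9 | 104 9-11 | 105 11-13 | 104 13-15 | 105 15-18 |
Completion: 101=9  102=3  103=4  104=15  105=18
Turnaround (C−A): 101=9  102=3  103=2  104=6  105=9
Waiting(104) = turnaround − burst = 6 − 4 = 2

2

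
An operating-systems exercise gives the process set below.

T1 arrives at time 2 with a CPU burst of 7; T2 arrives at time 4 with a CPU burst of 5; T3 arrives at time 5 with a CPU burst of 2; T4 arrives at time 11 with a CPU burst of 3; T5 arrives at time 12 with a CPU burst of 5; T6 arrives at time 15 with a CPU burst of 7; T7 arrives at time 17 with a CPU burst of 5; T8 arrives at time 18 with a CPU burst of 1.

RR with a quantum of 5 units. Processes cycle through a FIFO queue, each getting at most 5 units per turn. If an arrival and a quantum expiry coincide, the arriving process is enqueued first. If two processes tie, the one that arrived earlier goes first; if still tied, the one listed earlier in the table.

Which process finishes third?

Timeline: | idle 0-2 | T1 2-7 | T2 7-12 | T3 12-14 | T1 14-16 | T4 16-19 | T5 19-24 | T6 24-29 | T7 29-34 | T8 34-35 | T6 35-37 |
Completion: T1=16  T2=12  T3=14  T4=19  T5=24  T6=37  T7=34  T8=35
Finish order: T2 → T3 → T1 → T4 → T5 → T7 → T8 → T6

T1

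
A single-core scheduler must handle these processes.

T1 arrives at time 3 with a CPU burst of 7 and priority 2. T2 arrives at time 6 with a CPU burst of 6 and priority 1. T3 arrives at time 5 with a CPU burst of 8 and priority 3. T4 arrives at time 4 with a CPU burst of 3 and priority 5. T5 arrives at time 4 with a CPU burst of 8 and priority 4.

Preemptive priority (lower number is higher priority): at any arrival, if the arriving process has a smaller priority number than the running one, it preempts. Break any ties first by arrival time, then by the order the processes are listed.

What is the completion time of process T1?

Timeline: | idle 0-3 | T1 3-6 | T2 6-12 | T1 12-16 | T3 16-24 | T5 24-32 | T4 32-35 |
Completion: T1=16  T2=12  T3=24  T4=35  T5=32

16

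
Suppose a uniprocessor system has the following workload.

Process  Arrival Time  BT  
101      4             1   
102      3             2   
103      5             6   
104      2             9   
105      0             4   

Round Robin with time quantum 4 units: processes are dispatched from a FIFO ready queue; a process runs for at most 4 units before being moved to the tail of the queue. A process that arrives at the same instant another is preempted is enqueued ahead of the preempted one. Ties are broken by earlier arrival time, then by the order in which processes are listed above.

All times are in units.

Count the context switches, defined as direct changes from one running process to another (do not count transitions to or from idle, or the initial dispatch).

7

Gantt: | 105 0-4 | 104 4-8 | 102 8-10 | 101 10-11 | 103 11-15 | 104 15-19 | 103 19-21 | 104 21-22 |
Completion: 101=11  102=10  103=21  104=22  105=4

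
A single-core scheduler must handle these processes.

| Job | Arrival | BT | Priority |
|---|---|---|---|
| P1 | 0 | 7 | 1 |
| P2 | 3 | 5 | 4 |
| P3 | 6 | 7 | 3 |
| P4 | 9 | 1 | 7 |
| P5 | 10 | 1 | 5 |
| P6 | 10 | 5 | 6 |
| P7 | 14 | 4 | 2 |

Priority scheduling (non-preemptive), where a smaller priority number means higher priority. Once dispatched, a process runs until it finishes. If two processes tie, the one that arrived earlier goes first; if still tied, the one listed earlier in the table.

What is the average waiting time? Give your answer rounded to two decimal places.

9.00

Gantt: | P1 0-7 | P3 7-14 | P7 14-18 | P2 18-23 | P5 23-24 | P6 24-29 | P4 29-30 |
Completion: P1=7  P2=23  P3=14  P4=30  P5=24  P6=29  P7=18
Turnaround (C−A): P1=7  P2=20  P3=8  P4=21  P5=14  P6=19  P7=4
Waiting times: P1=0, P2=15, P3=1, P4=20, P5=13, P6=14, P7=0
Average waiting = (0+15+1+20+13+14+0) / 7 = 63/7 = 9.00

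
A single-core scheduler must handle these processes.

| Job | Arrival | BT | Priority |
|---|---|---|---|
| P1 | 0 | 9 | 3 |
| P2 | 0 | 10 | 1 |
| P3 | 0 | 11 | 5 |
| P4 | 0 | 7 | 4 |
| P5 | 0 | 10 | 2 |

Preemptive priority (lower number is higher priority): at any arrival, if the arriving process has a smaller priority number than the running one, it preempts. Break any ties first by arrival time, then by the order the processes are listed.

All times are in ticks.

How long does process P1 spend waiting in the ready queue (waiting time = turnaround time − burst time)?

20

Schedule: | P2 0-10 | P5 10-20 | P1 20-29 | P4 29-36 | P3 36-47 |
Completion: P1=29  P2=10  P3=47  P4=36  P5=20
Turnaround (C−A): P1=29  P2=10  P3=47  P4=36  P5=20
Waiting(P1) = turnaround − burst = 29 − 9 = 20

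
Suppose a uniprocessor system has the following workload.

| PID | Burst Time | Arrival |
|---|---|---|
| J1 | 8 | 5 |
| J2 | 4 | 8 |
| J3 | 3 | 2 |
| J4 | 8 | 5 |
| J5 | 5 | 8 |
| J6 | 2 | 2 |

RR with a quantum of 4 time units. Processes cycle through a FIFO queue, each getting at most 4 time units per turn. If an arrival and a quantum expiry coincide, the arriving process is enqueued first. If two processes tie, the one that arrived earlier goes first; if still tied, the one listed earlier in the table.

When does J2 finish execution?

Schedule: | idle 0-2 | J3 2-5 | J6 5-7 | J1 7-11 | J4 11-15 | J2 15-19 | J5 19-23 | J1 23-27 | J4 27-31 | J5 31-32 |
Completion: J1=27  J2=19  J3=5  J4=31  J5=32  J6=7

19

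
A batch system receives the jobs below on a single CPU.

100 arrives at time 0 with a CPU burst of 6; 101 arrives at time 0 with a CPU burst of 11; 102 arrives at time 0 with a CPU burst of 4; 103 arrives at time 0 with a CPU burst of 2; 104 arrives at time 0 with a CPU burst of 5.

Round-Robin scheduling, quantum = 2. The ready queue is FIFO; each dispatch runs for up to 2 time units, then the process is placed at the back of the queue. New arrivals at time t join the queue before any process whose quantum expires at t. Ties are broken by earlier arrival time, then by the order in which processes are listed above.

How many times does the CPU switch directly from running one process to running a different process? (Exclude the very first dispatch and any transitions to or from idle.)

Timeline: | 100 0-2 | 101 2-4 | 102 4-6 | 103 6-8 | 104 8-10 | 100 10-12 | 101 12-14 | 102 14-16 | 104 16-18 | 100 18-20 | 101 20-22 | 104 22-23 | 101 23-28 |
Completion: 100=20  101=28  102=16  103=8  104=23

12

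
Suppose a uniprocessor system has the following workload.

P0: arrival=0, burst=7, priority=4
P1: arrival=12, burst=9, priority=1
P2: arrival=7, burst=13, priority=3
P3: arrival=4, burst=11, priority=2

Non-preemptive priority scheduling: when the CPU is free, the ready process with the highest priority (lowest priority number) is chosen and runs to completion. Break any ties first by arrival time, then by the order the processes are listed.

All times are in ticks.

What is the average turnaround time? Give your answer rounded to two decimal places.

Gantt: | P0 0-7 | P3 7-18 | P1 18-27 | P2 27-40 |
Completion: P0=7  P1=27  P2=40  P3=18
Turnaround (C−A): P0=7  P1=15  P2=33  P3=14
Turnaround times: P0=7, P1=15, P2=33, P3=14
Average turnaround = (7+15+33+14) / 4 = 69/4 = 17.25

17.25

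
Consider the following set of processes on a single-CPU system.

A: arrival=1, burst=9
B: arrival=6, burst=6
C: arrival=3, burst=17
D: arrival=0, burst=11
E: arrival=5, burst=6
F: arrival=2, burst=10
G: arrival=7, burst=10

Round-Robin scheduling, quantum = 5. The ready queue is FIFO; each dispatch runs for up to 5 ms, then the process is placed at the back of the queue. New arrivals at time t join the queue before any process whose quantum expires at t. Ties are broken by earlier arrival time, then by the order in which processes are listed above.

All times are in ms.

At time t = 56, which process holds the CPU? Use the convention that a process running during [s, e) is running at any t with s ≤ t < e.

Gantt: | D 0-5 | A 5-10 | F 10-15 | C 15-20 | E 20-25 | D 25-30 | B 30-35 | G 35-40 | A 40-44 | F 44-49 | C 49-54 | E 54-55 | D 55-56 | B 56-57 | G 57-62 | C 62-69 |
Completion: A=44  B=57  C=69  D=56  E=55  F=49  G=62
Turnaround (C−A): A=43  B=51  C=66  D=56  E=50  F=47  G=55

B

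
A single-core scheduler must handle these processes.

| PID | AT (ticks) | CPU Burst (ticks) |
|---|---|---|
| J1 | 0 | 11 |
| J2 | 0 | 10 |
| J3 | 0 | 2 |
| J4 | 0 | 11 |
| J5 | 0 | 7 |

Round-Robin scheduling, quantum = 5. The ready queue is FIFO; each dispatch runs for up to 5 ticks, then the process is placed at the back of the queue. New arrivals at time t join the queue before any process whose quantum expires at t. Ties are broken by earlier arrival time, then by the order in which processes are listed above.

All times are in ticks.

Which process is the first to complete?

Timeline: | J1 0-5 | J2 5-10 | J3 10-12 | J4 12-17 | J5 17-22 | J1 22-27 | J2 27-32 | J4 32-37 | J5 37-39 | J1 39-40 | J4 40-41 |
Completion: J1=40  J2=32  J3=12  J4=41  J5=39
Turnaround (C−A): J1=40  J2=32  J3=12  J4=41  J5=39
Finish order: J3 → J2 → J5 → J1 → J4

J3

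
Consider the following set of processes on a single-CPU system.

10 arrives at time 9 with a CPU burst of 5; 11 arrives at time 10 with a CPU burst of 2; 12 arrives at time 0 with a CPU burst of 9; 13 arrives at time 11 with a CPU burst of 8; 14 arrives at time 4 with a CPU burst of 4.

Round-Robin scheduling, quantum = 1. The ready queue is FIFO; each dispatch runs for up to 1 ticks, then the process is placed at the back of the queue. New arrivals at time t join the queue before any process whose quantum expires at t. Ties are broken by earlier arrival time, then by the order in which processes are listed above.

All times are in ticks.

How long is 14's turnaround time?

8

Gantt: | 12 0-4 | 14 4-5 | 12 5-6 | 14 6-7 | 12 7-8 | 14 8-9 | 12 9-10 | 10 10-11 | 14 11-12 | 11 12-13 | 12 13-14 | 13 14-15 | 10 15-16 | 11 16-17 | 12 17-18 | 13 18-19 | 10 19-20 | 13 20-21 | 10 21-22 | 13 22-23 | 10 23-24 | 13 24-28 |
Completion: 10=24  11=17  12=18  13=28  14=12
Turnaround (C−A): 10=15  11=7  12=18  13=17  14=8
Turnaround(14) = completion − arrival = 12 − 4 = 8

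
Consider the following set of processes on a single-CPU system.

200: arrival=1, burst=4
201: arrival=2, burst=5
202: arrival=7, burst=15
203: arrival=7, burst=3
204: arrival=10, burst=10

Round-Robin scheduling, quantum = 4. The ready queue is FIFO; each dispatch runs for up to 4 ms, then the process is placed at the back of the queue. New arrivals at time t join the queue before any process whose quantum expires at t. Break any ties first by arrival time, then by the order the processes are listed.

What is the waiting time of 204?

15

Timeline: | idle 0-1 | 200 1-5 | 201 5-9 | 202 9-13 | 203 13-16 | 201 16-17 | 204 17-21 | 202 21-25 | 204 25-29 | 202 29-33 | 204 33-35 | 202 35-38 |
Completion: 200=5  201=17  202=38  203=16  204=35
Turnaround (C−A): 200=4  201=15  202=31  203=9  204=25
Waiting(204) = turnaround − burst = 25 − 10 = 15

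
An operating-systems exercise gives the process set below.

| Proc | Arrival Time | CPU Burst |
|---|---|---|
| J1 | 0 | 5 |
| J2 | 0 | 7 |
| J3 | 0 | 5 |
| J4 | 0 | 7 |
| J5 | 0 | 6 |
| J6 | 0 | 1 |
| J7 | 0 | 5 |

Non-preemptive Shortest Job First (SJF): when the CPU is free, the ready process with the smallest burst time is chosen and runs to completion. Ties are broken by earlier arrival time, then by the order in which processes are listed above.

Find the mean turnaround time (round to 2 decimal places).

Schedule: | J6 0-1 | J1 1-6 | J3 6-11 | J7 11-16 | J5 16-22 | J2 22-29 | J4 29-36 |
Completion: J1=6  J2=29  J3=11  J4=36  J5=22  J6=1  J7=16
Turnaround times: J1=6, J2=29, J3=11, J4=36, J5=22, J6=1, J7=16
Average turnaround = (6+29+11+36+22+1+16) / 7 = 121/7 = 17.29

17.29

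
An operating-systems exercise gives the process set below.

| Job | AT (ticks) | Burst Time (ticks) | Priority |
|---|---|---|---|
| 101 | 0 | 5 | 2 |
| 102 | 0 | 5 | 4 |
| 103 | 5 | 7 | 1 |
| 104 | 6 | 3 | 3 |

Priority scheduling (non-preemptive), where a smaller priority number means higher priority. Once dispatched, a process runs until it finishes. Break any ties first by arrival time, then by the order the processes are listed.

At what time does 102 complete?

Schedule: | 101 0-5 | 103 5-12 | 104 12-15 | 102 15-20 |
Completion: 101=5  102=20  103=12  104=15
Turnaround (C−A): 101=5  102=20  103=7  104=9

20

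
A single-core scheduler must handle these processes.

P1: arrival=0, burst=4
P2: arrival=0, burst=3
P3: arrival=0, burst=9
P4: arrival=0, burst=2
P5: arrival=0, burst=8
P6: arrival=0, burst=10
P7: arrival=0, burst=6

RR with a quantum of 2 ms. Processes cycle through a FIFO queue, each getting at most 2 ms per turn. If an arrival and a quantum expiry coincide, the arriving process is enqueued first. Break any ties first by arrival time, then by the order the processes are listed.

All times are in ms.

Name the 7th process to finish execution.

P6

Timeline: | P1 0-2 | P2 2-4 | P3 4-6 | P4 6-8 | P5 8-10 | P6 10-12 | P7 12-14 | P1 14-16 | P2 16-17 | P3 17-19 | P5 19-21 | P6 21-23 | P7 23-25 | P3 25-27 | P5 27-29 | P6 29-31 | P7 31-33 | P3 33-35 | P5 35-37 | P6 37-39 | P3 39-40 | P6 40-42 |
Completion: P1=16  P2=17  P3=40  P4=8  P5=37  P6=42  P7=33
Finish order: P4 → P1 → P2 → P7 → P5 → P3 → P6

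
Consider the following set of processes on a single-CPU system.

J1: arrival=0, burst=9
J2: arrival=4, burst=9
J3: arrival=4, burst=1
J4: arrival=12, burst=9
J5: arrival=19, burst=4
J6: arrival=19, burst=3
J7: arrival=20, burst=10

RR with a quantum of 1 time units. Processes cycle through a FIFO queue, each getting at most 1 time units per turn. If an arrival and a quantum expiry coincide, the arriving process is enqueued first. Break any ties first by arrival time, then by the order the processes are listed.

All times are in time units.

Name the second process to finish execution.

Schedule: | J1 0-4 | J2 4-5 | J3 5-6 | J1 6-7 | J2 7-8 | J1 8-9 | J2 9-10 | J1 10-11 | J2 11-12 | J1 12-13 | J4 13-14 | J2 14-15 | J1 15-16 | J4 16-17 | J2 17-18 | J4 18-19 | J2 19-20 | J5 20-21 | J6 21-22 | J4 22-23 | J7 23-24 | J2 24-25 | J5 25-26 | J6 26-27 | J4 27-28 | J7 28-29 | J2 29-30 | J5 30-31 | J6 31-32 | J4 32-33 | J7 33-34 | J5 34-35 | J4 35-36 | J7 36-37 | J4 37-38 | J7 38-39 | J4 39-40 | J7 40-45 |
Completion: J1=16  J2=30  J3=6  J4=40  J5=35  J6=32  J7=45
Finish order: J3 → J1 → J2 → J6 → J5 → J4 → J7

J1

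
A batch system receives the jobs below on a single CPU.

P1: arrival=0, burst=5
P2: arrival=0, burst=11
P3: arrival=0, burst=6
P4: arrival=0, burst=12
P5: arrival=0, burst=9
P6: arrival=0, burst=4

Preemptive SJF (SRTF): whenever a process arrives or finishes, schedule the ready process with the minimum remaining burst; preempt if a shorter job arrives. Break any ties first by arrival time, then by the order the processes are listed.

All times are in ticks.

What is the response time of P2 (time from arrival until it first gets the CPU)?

Gantt: | P6 0-4 | P1 4-9 | P3 9-15 | P5 15-24 | P2 24-35 | P4 35-47 |
Completion: P1=9  P2=35  P3=15  P4=47  P5=24  P6=4
Response(P2) = first start − arrival = 24 − 0 = 24

24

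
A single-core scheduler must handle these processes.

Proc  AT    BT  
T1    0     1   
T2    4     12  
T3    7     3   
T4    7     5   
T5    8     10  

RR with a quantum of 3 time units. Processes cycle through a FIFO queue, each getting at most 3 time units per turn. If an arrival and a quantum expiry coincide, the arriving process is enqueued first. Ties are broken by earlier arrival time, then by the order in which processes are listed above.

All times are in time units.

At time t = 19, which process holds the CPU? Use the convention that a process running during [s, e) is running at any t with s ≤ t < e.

Timeline: | T1 0-1 | idle 1-4 | T2 4-7 | T3 7-10 | T4 10-13 | T2 13-16 | T5 16-19 | T4 19-21 | T2 21-24 | T5 24-27 | T2 27-30 | T5 30-34 |
Completion: T1=1  T2=30  T3=10  T4=21  T5=34

T4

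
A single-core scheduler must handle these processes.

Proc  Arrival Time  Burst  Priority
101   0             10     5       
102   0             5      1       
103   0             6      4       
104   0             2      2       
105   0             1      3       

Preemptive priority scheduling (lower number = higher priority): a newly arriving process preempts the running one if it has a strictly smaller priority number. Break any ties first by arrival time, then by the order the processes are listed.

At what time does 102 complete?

5

Schedule: | 102 0-5 | 104 5-7 | 105 7-8 | 103 8-14 | 101 14-24 |
Completion: 101=24  102=5  103=14  104=7  105=8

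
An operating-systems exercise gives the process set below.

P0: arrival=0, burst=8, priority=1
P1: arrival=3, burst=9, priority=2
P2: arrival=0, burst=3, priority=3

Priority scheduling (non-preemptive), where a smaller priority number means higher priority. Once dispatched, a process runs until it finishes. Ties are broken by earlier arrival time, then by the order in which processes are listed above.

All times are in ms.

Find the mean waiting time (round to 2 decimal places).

Timeline: | P0 0-8 | P1 8-17 | P2 17-20 |
Completion: P0=8  P1=17  P2=20
Turnaround (C−A): P0=8  P1=14  P2=20
Waiting times: P0=0, P1=5, P2=17
Average waiting = (0+5+17) / 3 = 22/3 = 7.33

7.33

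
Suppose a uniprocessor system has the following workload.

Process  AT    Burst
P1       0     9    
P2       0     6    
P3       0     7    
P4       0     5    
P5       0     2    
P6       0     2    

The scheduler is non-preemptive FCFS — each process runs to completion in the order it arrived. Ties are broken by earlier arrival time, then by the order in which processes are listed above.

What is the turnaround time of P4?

Timeline: | P1 0-9 | P2 9-15 | P3 15-22 | P4 22-27 | P5 27-29 | P6 29-31 |
Completion: P1=9  P2=15  P3=22  P4=27  P5=29  P6=31
Turnaround (C−A): P1=9  P2=15  P3=22  P4=27  P5=29  P6=31
Turnaround(P4) = completion − arrival = 27 − 0 = 27

27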